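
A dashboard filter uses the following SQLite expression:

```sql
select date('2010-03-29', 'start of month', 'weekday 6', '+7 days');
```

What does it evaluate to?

`start of month` rewinds 2010-03-29 to 2010-03-01.
`weekday 6` advances to the next Saturday; 2010-03-01 is a Monday, so it moves forward to 2010-03-06.
Advancing 7 more days within March lands on 2010-03-13.

2010-03-13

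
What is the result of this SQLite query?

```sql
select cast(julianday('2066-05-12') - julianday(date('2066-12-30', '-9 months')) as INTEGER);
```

Adding -9 months to 2066-12-30 gives 2066-03-30.
1 day remains in March 2066 after the 30th (31 − 30).
April 2066: 30 days.
Then 12 days into May 2066.
Total: 1 + 30 + 12 = 43.

43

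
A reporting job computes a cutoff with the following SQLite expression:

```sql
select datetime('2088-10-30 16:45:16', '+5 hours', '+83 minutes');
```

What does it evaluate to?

+5 hours from 2088-10-30 16:45:16 is 2088-10-30 21:45:16.
83 minutes = 1h 23m; +83 minutes from 2088-10-30 21:45:16 is 2088-10-30 23:08:16.

2088-10-30 23:08:16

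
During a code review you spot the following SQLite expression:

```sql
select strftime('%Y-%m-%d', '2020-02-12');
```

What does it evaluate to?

2020-02-12

`%Y-%m-%d` extracts the ISO date: 2020-02-12.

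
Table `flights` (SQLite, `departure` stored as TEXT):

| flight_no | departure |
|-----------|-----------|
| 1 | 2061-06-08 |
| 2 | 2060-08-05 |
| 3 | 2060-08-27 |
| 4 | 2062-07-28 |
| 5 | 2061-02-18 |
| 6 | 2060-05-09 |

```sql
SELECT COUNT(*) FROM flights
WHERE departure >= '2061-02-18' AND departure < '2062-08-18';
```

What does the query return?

Rows in [2061-02-18, 2062-08-18): 2061-06-08, 2062-07-28, 2061-02-18 → 3 rows.

3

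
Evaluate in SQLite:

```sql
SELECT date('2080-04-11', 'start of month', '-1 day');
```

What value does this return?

`start of month` rewinds 2080-04-11 to 2080-04-01.
Going back 1 day from 2080-04-01 reaches 2080-03-31 (last day of March, 31 days).

2080-03-31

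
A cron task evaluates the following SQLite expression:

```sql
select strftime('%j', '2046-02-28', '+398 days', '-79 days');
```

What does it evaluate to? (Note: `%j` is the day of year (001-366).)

013

First apply '+398 days', '-79 days': 2046-02-28 → 2047-01-13.
Day-of-year for 2047-01-13: days since 2047-01-01 inclusive = 13, zero-padded to 013.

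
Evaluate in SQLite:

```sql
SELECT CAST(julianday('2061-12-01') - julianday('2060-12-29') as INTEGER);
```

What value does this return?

337

2 days remain in December 2060 after the 29th (31 − 29).
Full months from January 2061 through November 2061 contribute their day counts.
Then 1 day into December 2061.
Total: 2 + 31 + 28 + 31 + 30 + 31 + 30 + 31 + 31 + 30 + 31 + 30 + 1 = 337.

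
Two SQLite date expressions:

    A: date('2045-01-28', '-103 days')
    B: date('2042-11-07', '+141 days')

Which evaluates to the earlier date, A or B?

A = 2044-10-17.
B = 2043-03-28.
B is earlier.

B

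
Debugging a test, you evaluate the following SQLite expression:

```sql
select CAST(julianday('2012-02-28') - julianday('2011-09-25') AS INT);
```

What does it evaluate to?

5 days remain in September 2011 after the 25th (30 − 25).
October 2011: 31 days.
November 2011: 30 days.
December 2011: 31 days.
January 2012: 31 days.
Then 28 days into February 2012.
Total: 5 + 31 + 30 + 31 + 31 + 28 = 156.

156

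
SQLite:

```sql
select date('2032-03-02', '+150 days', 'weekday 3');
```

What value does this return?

2032-08-04

Applying '+150 days' to 2032-03-02: counting 150 days forward gives 2032-07-30.
`weekday 3` advances to the next Wednesday; 2032-07-30 is a Friday, so it moves forward to 2032-08-04.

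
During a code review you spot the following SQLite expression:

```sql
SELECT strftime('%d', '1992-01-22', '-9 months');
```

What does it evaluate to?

22

First apply '-9 months': 1992-01-22 → 1991-04-22.
`%d` extracts the 2-digit day of month: 22.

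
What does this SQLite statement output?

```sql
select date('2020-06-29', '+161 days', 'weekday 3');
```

Applying '+161 days' to 2020-06-29: counting 161 days forward gives 2020-12-07.
`weekday 3` advances to the next Wednesday; 2020-12-07 is a Monday, so it moves forward to 2020-12-09.

2020-12-09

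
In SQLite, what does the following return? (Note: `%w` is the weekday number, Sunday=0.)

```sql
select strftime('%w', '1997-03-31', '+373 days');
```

3

First apply '+373 days': 1997-03-31 → 1998-04-08.
1998-04-08 is a Wednesday; with Sunday=0 that is 3.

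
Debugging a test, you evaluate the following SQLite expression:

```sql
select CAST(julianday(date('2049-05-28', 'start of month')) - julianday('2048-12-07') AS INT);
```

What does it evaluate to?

145

`start of month` rewinds 2049-05-28 to 2049-05-01.
24 days remain in December 2048 after the 7th (31 − 7).
January 2049: 31 days.
February 2049: 28 days.
March 2049: 31 days.
April 2049: 30 days.
Then 1 day into May 2049.
Total: 24 + 31 + 28 + 31 + 30 + 1 = 145.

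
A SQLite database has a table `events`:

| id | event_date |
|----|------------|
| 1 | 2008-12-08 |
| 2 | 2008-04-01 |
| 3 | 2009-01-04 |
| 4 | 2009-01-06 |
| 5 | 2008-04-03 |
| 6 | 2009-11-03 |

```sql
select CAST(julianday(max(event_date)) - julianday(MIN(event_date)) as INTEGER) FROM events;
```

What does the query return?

581

MIN = 2008-04-01, MAX = 2009-11-03.
29 days remain in April 2008 after the 1st (30 − 1).
Full months from May 2008 through October 2009 contribute their day counts.
Then 3 days into November 2009.
Total: 29 + 31 + 30 + 31 + 31 + 30 + 31 + 30 + 31 + 31 + 28 + 31 + 30 + 31 + 30 + 31 + 31 + 30 + 31 + 3 = 581.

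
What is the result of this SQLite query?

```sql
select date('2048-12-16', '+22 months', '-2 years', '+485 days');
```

2050-02-13

Adding +22 months to 2048-12-16 gives 2050-10-16.
Adding -2 years to 2050-10-16 gives 2048-10-16.
Applying '+485 days' to 2048-10-16: counting 485 days forward gives 2050-02-13.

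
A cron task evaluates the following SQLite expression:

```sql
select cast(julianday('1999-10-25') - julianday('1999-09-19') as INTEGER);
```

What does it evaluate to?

36

11 days remain in September 1999 after the 19th (30 − 19).
Then 25 days into October 1999.
Total: 11 + 25 = 36.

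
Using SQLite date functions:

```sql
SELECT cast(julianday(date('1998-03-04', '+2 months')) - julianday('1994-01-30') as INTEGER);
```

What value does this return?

1555

Adding +2 months to 1998-03-04 gives 1998-05-04.
1 day remains in January 1994 after the 30th (31 − 30).
Full months from February 1994 through April 1998 contribute their day counts.
Then 4 days into May 1998.
Total: 1 + 28 + 31 + 30 + 31 + 30 + 31 + 31 + 30 + 31 + 30 + 31 + 31 + 28 + 31 + 30 + 31 + 30 + 31 + 31 + 30 + 31 + 30 + 31 + 31 + 29 + 31 + 30 + 31 + 30 + 31 + 31 + 30 + 31 + 30 + 31 + 31 + 28 + 31 + 30 + 31 + 30 + 31 + 31 + 30 + 31 + 30 + 31 + 31 + 28 + 31 + 30 + 4 = 1555.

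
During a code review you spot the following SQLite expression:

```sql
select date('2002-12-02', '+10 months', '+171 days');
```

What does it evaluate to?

Adding +10 months to 2002-12-02 gives 2003-10-02.
Applying '+171 days' to 2003-10-02: counting 171 days forward gives 2004-03-21.

2004-03-21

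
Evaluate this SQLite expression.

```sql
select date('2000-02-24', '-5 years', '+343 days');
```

1996-02-02

Adding -5 years to 2000-02-24 gives 1995-02-24.
Applying '+343 days' to 1995-02-24: counting 343 days forward gives 1996-02-02.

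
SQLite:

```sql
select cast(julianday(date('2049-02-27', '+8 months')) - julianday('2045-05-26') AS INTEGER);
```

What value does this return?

Adding +8 months to 2049-02-27 gives 2049-10-27.
5 days remain in May 2045 after the 26th (31 − 26).
Full months from June 2045 through September 2049 contribute their day counts.
Then 27 days into October 2049.
Total: 5 + 30 + 31 + 31 + 30 + 31 + 30 + 31 + 31 + 28 + 31 + 30 + 31 + 30 + 31 + 31 + 30 + 31 + 30 + 31 + 31 + 28 + 31 + 30 + 31 + 30 + 31 + 31 + 30 + 31 + 30 + 31 + 31 + 29 + 31 + 30 + 31 + 30 + 31 + 31 + 30 + 31 + 30 + 31 + 31 + 28 + 31 + 30 + 31 + 30 + 31 + 31 + 30 + 27 = 1615.

1615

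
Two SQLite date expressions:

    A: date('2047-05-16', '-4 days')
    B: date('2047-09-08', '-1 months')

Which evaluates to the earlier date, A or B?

A = 2047-05-12.
B = 2047-08-08.
A is earlier.

A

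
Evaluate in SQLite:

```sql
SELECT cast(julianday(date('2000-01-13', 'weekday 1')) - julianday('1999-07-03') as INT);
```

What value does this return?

`weekday 1` advances to the next Monday; 2000-01-13 is a Thursday, so it moves forward to 2000-01-17.
28 days remain in July 1999 after the 3rd (31 − 3).
August 1999: 31 days.
September 1999: 30 days.
October 1999: 31 days.
November 1999: 30 days.
December 1999: 31 days.
Then 17 days into January 2000.
Total: 28 + 31 + 30 + 31 + 30 + 31 + 17 = 198.

198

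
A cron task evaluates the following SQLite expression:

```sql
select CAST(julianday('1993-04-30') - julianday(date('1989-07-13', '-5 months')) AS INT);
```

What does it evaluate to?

1537

Adding -5 months to 1989-07-13 gives 1989-02-13.
15 days remain in February 1989 after the 13th (28 − 13).
Full months from March 1989 through March 1993 contribute their day counts.
Then 30 days into April 1993.
Total: 15 + 31 + 30 + 31 + 30 + 31 + 31 + 30 + 31 + 30 + 31 + 31 + 28 + 31 + 30 + 31 + 30 + 31 + 31 + 30 + 31 + 30 + 31 + 31 + 28 + 31 + 30 + 31 + 30 + 31 + 31 + 30 + 31 + 30 + 31 + 31 + 29 + 31 + 30 + 31 + 30 + 31 + 31 + 30 + 31 + 30 + 31 + 31 + 28 + 31 + 30 = 1537.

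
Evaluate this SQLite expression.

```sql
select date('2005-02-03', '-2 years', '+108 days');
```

Adding -2 years to 2005-02-03 gives 2003-02-03.
Applying '+108 days' to 2003-02-03: counting 108 days forward gives 2003-05-22.

2003-05-22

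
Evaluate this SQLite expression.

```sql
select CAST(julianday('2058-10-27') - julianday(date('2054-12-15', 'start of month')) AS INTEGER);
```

1426

`start of month` rewinds 2054-12-15 to 2054-12-01.
30 days remain in December 2054 after the 1st (31 − 1).
Full months from January 2055 through September 2058 contribute their day counts.
Then 27 days into October 2058.
Total: 30 + 31 + 28 + 31 + 30 + 31 + 30 + 31 + 31 + 30 + 31 + 30 + 31 + 31 + 29 + 31 + 30 + 31 + 30 + 31 + 31 + 30 + 31 + 30 + 31 + 31 + 28 + 31 + 30 + 31 + 30 + 31 + 31 + 30 + 31 + 30 + 31 + 31 + 28 + 31 + 30 + 31 + 30 + 31 + 31 + 30 + 27 = 1426.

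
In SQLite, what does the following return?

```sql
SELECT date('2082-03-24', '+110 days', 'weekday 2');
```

2082-07-14

Applying '+110 days' to 2082-03-24: counting 110 days forward gives 2082-07-12.
`weekday 2` advances to the next Tuesday; 2082-07-12 is a Sunday, so it moves forward to 2082-07-14.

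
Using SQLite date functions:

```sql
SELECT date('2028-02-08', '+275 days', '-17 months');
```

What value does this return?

2027-06-09

Applying '+275 days' to 2028-02-08: counting 275 days forward gives 2028-11-09.
Adding -17 months to 2028-11-09 gives 2027-06-09.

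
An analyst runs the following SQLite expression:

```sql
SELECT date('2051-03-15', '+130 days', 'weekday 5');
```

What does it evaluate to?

Applying '+130 days' to 2051-03-15: counting 130 days forward gives 2051-07-23.
`weekday 5` advances to the next Friday; 2051-07-23 is a Sunday, so it moves forward to 2051-07-28.

2051-07-28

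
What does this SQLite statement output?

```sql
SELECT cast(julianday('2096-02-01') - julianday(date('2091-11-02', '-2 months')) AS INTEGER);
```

1613

Adding -2 months to 2091-11-02 gives 2091-09-02.
28 days remain in September 2091 after the 2nd (30 − 2).
Full months from October 2091 through January 2096 contribute their day counts.
Then 1 day into February 2096.
Total: 28 + 31 + 30 + 31 + 31 + 29 + 31 + 30 + 31 + 30 + 31 + 31 + 30 + 31 + 30 + 31 + 31 + 28 + 31 + 30 + 31 + 30 + 31 + 31 + 30 + 31 + 30 + 31 + 31 + 28 + 31 + 30 + 31 + 30 + 31 + 31 + 30 + 31 + 30 + 31 + 31 + 28 + 31 + 30 + 31 + 30 + 31 + 31 + 30 + 31 + 30 + 31 + 31 + 1 = 1613.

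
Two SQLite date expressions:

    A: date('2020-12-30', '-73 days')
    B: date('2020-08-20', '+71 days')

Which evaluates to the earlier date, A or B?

A

A = 2020-10-18.
B = 2020-10-30.
A is earlier.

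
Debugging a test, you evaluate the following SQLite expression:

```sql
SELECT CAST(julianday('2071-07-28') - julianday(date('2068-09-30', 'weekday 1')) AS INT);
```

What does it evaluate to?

1030

`weekday 1` advances to the next Monday; 2068-09-30 is a Sunday, so it moves forward to 2068-10-01.
30 days remain in October 2068 after the 1st (31 − 1).
Full months from November 2068 through June 2071 contribute their day counts.
Then 28 days into July 2071.
Total: 30 + 30 + 31 + 31 + 28 + 31 + 30 + 31 + 30 + 31 + 31 + 30 + 31 + 30 + 31 + 31 + 28 + 31 + 30 + 31 + 30 + 31 + 31 + 30 + 31 + 30 + 31 + 31 + 28 + 31 + 30 + 31 + 30 + 28 = 1030.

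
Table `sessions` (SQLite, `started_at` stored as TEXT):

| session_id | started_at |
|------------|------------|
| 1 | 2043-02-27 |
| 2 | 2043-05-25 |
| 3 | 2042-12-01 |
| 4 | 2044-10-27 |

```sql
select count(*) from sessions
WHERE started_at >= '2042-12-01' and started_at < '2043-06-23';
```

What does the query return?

Rows in [2042-12-01, 2043-06-23): 2043-02-27, 2043-05-25, 2042-12-01 → 3 rows.

3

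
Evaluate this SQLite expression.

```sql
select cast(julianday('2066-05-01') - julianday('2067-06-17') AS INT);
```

30 days remain in May 2066 after the 1st (31 − 1).
Full months from June 2066 through May 2067 contribute their day counts.
Then 17 days into June 2067.
Total: 30 + 30 + 31 + 31 + 30 + 31 + 30 + 31 + 31 + 28 + 31 + 30 + 31 + 17 = 412.
The subtraction is earlier − later, so the result is −412 → -412.

-412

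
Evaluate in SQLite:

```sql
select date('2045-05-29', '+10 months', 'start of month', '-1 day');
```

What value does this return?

Adding +10 months to 2045-05-29 gives 2046-03-29.
`start of month` rewinds 2046-03-29 to 2046-03-01.
Going back 1 day from 2046-03-01 reaches 2046-02-28 (last day of February, 28 days).

2046-02-28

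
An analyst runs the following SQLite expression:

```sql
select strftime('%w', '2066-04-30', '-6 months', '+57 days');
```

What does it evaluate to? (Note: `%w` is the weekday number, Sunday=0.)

First apply '-6 months', '+57 days': 2066-04-30 → 2065-12-26.
2065-12-26 is a Saturday; with Sunday=0 that is 6.

6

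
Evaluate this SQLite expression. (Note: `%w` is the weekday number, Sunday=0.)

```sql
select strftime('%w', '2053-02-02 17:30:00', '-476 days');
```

First apply '-476 days': 2053-02-02 17:30:00 → 2051-10-15 17:30:00.
2051-10-15 is a Sunday; with Sunday=0 that is 0.

0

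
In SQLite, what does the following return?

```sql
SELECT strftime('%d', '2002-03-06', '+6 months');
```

First apply '+6 months': 2002-03-06 → 2002-09-06.
`%d` extracts the 2-digit day of month: 06.

06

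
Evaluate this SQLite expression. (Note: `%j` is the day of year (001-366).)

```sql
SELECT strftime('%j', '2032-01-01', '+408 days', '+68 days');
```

111

First apply '+408 days', '+68 days': 2032-01-01 → 2033-04-21.
Day-of-year for 2033-04-21: days since 2033-01-01 inclusive = 111, zero-padded to 111.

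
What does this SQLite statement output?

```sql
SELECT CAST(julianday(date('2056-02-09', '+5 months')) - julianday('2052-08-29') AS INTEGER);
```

Adding +5 months to 2056-02-09 gives 2056-07-09.
2 days remain in August 2052 after the 29th (31 − 29).
Full months from September 2052 through June 2056 contribute their day counts.
Then 9 days into July 2056.
Total: 2 + 30 + 31 + 30 + 31 + 31 + 28 + 31 + 30 + 31 + 30 + 31 + 31 + 30 + 31 + 30 + 31 + 31 + 28 + 31 + 30 + 31 + 30 + 31 + 31 + 30 + 31 + 30 + 31 + 31 + 28 + 31 + 30 + 31 + 30 + 31 + 31 + 30 + 31 + 30 + 31 + 31 + 29 + 31 + 30 + 31 + 30 + 9 = 1410.

1410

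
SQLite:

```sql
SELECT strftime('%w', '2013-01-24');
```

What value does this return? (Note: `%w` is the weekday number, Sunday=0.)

2013-01-24 is a Thursday; with Sunday=0 that is 4.

4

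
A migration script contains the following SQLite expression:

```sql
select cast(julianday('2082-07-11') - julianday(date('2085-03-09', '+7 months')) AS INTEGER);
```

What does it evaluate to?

-1186

Adding +7 months to 2085-03-09 gives 2085-10-09.
20 days remain in July 2082 after the 11th (31 − 11).
Full months from August 2082 through September 2085 contribute their day counts.
Then 9 days into October 2085.
Total: 20 + 31 + 30 + 31 + 30 + 31 + 31 + 28 + 31 + 30 + 31 + 30 + 31 + 31 + 30 + 31 + 30 + 31 + 31 + 29 + 31 + 30 + 31 + 30 + 31 + 31 + 30 + 31 + 30 + 31 + 31 + 28 + 31 + 30 + 31 + 30 + 31 + 31 + 30 + 9 = 1186.
The subtraction is earlier − later, so the result is −1186 → -1186.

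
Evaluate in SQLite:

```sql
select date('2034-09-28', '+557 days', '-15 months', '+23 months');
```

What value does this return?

Applying '+557 days' to 2034-09-28: counting 557 days forward gives 2036-04-07.
Adding -15 months to 2036-04-07 gives 2035-01-07.
Adding +23 months to 2035-01-07 gives 2036-12-07.

2036-12-07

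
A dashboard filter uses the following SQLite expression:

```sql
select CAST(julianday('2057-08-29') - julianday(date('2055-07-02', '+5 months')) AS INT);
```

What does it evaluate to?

636

Adding +5 months to 2055-07-02 gives 2055-12-02.
29 days remain in December 2055 after the 2nd (31 − 2).
Full months from January 2056 through July 2057 contribute their day counts.
Then 29 days into August 2057.
Total: 29 + 31 + 29 + 31 + 30 + 31 + 30 + 31 + 31 + 30 + 31 + 30 + 31 + 31 + 28 + 31 + 30 + 31 + 30 + 31 + 29 = 636.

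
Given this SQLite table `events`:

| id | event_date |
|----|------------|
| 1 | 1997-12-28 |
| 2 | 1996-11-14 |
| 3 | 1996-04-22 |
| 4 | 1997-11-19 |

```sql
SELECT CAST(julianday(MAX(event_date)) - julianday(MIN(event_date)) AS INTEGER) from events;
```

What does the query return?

615

MIN = 1996-04-22, MAX = 1997-12-28.
8 days remain in April 1996 after the 22nd (30 − 22).
Full months from May 1996 through November 1997 contribute their day counts.
Then 28 days into December 1997.
Total: 8 + 31 + 30 + 31 + 31 + 30 + 31 + 30 + 31 + 31 + 28 + 31 + 30 + 31 + 30 + 31 + 31 + 30 + 31 + 30 + 28 = 615.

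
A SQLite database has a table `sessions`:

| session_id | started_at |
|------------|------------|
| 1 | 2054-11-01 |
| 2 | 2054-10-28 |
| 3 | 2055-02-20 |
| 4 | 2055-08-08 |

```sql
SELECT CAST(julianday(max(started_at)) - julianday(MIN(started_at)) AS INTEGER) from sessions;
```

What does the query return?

MIN = 2054-10-28, MAX = 2055-08-08.
3 days remain in October 2054 after the 28th (31 − 28).
Full months from November 2054 through July 2055 contribute their day counts.
Then 8 days into August 2055.
Total: 3 + 30 + 31 + 31 + 28 + 31 + 30 + 31 + 30 + 31 + 8 = 284.

284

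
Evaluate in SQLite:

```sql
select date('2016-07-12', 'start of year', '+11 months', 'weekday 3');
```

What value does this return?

`start of year` rewinds 2016-07-12 to 2016-01-01.
Adding +11 months to 2016-01-01 gives 2016-12-01.
`weekday 3` advances to the next Wednesday; 2016-12-01 is a Thursday, so it moves forward to 2016-12-07.

2016-12-07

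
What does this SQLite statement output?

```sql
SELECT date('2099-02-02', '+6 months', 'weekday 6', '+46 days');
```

Adding +6 months to 2099-02-02 gives 2099-08-02.
`weekday 6` advances to the next Saturday; 2099-08-02 is a Sunday, so it moves forward to 2099-08-08.
Applying '+46 days' to 2099-08-08: counting 46 days forward gives 2099-09-23.

2099-09-23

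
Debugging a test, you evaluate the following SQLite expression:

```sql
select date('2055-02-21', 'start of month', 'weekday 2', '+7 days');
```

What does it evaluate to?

`start of month` rewinds 2055-02-21 to 2055-02-01.
`weekday 2` advances to the next Tuesday; 2055-02-01 is a Monday, so it moves forward to 2055-02-02.
Advancing 7 more days within February lands on 2055-02-09.

2055-02-09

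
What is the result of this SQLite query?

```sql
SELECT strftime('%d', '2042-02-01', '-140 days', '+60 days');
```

13

First apply '-140 days', '+60 days': 2042-02-01 → 2041-11-13.
`%d` extracts the 2-digit day of month: 13.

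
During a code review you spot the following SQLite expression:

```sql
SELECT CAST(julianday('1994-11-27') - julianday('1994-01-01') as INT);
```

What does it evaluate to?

330

30 days remain in January 1994 after the 1st (31 − 1).
Full months from February 1994 through October 1994 contribute their day counts.
Then 27 days into November 1994.
Total: 30 + 28 + 31 + 30 + 31 + 30 + 31 + 31 + 30 + 31 + 27 = 330.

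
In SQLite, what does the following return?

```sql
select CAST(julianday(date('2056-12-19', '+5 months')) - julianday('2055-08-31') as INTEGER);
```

627

Adding +5 months to 2056-12-19 gives 2057-05-19.
0 days remain in August 2055 after the 31st (31 − 31).
Full months from September 2055 through April 2057 contribute their day counts.
Then 19 days into May 2057.
Total: 0 + 30 + 31 + 30 + 31 + 31 + 29 + 31 + 30 + 31 + 30 + 31 + 31 + 30 + 31 + 30 + 31 + 31 + 28 + 31 + 30 + 19 = 627.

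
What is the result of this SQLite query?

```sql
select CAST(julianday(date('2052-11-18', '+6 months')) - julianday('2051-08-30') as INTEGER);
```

Adding +6 months to 2052-11-18 gives 2053-05-18.
1 day remains in August 2051 after the 30th (31 − 30).
Full months from September 2051 through April 2053 contribute their day counts.
Then 18 days into May 2053.
Total: 1 + 30 + 31 + 30 + 31 + 31 + 29 + 31 + 30 + 31 + 30 + 31 + 31 + 30 + 31 + 30 + 31 + 31 + 28 + 31 + 30 + 18 = 627.

627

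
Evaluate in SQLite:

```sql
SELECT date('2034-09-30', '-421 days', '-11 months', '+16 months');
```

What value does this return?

2034-01-05

Applying '-421 days' to 2034-09-30: counting 421 days back gives 2033-08-05.
Adding -11 months to 2033-08-05 gives 2032-09-05.
Adding +16 months to 2032-09-05 gives 2034-01-05.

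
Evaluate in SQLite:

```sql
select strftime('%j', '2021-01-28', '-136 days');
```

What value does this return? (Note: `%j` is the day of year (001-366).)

258

First apply '-136 days': 2021-01-28 → 2020-09-14.
Day-of-year for 2020-09-14: days since 2020-01-01 inclusive = 258, zero-padded to 258.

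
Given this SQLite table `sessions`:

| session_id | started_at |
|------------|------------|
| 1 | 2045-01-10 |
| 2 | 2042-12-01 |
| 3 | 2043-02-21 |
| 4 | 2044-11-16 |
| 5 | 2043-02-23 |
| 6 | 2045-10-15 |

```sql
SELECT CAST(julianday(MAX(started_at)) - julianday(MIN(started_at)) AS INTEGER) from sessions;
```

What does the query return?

1049

MIN = 2042-12-01, MAX = 2045-10-15.
30 days remain in December 2042 after the 1st (31 − 1).
Full months from January 2043 through September 2045 contribute their day counts.
Then 15 days into October 2045.
Total: 30 + 31 + 28 + 31 + 30 + 31 + 30 + 31 + 31 + 30 + 31 + 30 + 31 + 31 + 29 + 31 + 30 + 31 + 30 + 31 + 31 + 30 + 31 + 30 + 31 + 31 + 28 + 31 + 30 + 31 + 30 + 31 + 31 + 30 + 15 = 1049.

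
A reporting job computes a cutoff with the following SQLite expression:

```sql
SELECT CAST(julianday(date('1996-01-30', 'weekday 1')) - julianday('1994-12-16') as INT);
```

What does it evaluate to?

`weekday 1` advances to the next Monday; 1996-01-30 is a Tuesday, so it moves forward to 1996-02-05.
15 days remain in December 1994 after the 16th (31 − 16).
Full months from January 1995 through January 1996 contribute their day counts.
Then 5 days into February 1996.
Total: 15 + 31 + 28 + 31 + 30 + 31 + 30 + 31 + 31 + 30 + 31 + 30 + 31 + 31 + 5 = 416.

416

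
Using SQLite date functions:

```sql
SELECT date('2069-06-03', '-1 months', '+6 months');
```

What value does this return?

2069-11-03

Adding -1 month to 2069-06-03 gives 2069-05-03.
Adding +6 months to 2069-05-03 gives 2069-11-03.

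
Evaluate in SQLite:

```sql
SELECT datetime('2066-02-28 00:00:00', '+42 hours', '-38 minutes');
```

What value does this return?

2066-03-01 17:22:00

+42 hours from 2066-02-28 00:00:00 is 2066-03-01 18:00:00 (crosses midnight).
-38 minutes from 2066-03-01 18:00:00 is 2066-03-01 17:22:00.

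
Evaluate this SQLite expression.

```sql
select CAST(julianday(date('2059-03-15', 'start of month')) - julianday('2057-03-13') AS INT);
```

`start of month` rewinds 2059-03-15 to 2059-03-01.
18 days remain in March 2057 after the 13th (31 − 13).
Full months from April 2057 through February 2059 contribute their day counts.
Then 1 day into March 2059.
Total: 18 + 30 + 31 + 30 + 31 + 31 + 30 + 31 + 30 + 31 + 31 + 28 + 31 + 30 + 31 + 30 + 31 + 31 + 30 + 31 + 30 + 31 + 31 + 28 + 1 = 718.

718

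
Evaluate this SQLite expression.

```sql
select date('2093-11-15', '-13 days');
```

Going back 13 days within November lands on 2093-11-02.

2093-11-02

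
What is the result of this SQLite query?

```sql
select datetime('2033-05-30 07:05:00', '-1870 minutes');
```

2033-05-28 23:55:00

1870 minutes = 31h 10m; -1870 minutes from 2033-05-30 07:05:00 is 2033-05-28 23:55:00 (crosses midnight).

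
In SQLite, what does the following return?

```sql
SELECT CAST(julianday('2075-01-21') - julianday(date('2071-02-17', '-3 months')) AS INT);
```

Adding -3 months to 2071-02-17 gives 2070-11-17.
13 days remain in November 2070 after the 17th (30 − 17).
Full months from December 2070 through December 2074 contribute their day counts.
Then 21 days into January 2075.
Total: 13 + 31 + 31 + 28 + 31 + 30 + 31 + 30 + 31 + 31 + 30 + 31 + 30 + 31 + 31 + 29 + 31 + 30 + 31 + 30 + 31 + 31 + 30 + 31 + 30 + 31 + 31 + 28 + 31 + 30 + 31 + 30 + 31 + 31 + 30 + 31 + 30 + 31 + 31 + 28 + 31 + 30 + 31 + 30 + 31 + 31 + 30 + 31 + 30 + 31 + 21 = 1526.

1526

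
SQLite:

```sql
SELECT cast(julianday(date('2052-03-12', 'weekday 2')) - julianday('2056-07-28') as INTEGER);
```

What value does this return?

`weekday 2` advances to the next Tuesday; 2052-03-12 is already a Tuesday, so it stays at 2052-03-12.
19 days remain in March 2052 after the 12th (31 − 12).
Full months from April 2052 through June 2056 contribute their day counts.
Then 28 days into July 2056.
Total: 19 + 30 + 31 + 30 + 31 + 31 + 30 + 31 + 30 + 31 + 31 + 28 + 31 + 30 + 31 + 30 + 31 + 31 + 30 + 31 + 30 + 31 + 31 + 28 + 31 + 30 + 31 + 30 + 31 + 31 + 30 + 31 + 30 + 31 + 31 + 28 + 31 + 30 + 31 + 30 + 31 + 31 + 30 + 31 + 30 + 31 + 31 + 29 + 31 + 30 + 31 + 30 + 28 = 1599.
The subtraction is earlier − later, so the result is −1599 → -1599.

-1599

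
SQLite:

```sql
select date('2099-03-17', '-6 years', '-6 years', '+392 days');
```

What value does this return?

Adding -6 years to 2099-03-17 gives 2093-03-17.
Adding -6 years to 2093-03-17 gives 2087-03-17.
Applying '+392 days' to 2087-03-17: counting 392 days forward gives 2088-04-12.

2088-04-12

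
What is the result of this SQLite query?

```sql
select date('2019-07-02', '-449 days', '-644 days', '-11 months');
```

2015-08-04

Applying '-449 days' to 2019-07-02: counting 449 days back gives 2018-04-09.
Applying '-644 days' to 2018-04-09: counting 644 days back gives 2016-07-04.
Adding -11 months to 2016-07-04 gives 2015-08-04.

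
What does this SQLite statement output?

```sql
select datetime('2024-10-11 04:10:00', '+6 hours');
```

+6 hours from 2024-10-11 04:10:00 is 2024-10-11 10:10:00.

2024-10-11 10:10:00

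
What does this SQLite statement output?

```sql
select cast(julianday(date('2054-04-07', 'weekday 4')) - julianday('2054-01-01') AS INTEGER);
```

98

`weekday 4` advances to the next Thursday; 2054-04-07 is a Tuesday, so it moves forward to 2054-04-09.
30 days remain in January 2054 after the 1st (31 − 1).
February 2054: 28 days.
March 2054: 31 days.
Then 9 days into April 2054.
Total: 30 + 28 + 31 + 9 = 98.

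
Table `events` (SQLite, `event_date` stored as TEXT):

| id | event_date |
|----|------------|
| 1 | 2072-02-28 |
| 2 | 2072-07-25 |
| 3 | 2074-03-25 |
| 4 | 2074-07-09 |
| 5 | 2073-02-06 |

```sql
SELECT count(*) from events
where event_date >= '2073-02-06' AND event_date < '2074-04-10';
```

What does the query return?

2

Rows in [2073-02-06, 2074-04-10): 2074-03-25, 2073-02-06 → 2 rows.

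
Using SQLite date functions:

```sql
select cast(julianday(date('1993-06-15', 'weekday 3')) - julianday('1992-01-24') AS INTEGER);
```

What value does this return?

`weekday 3` advances to the next Wednesday; 1993-06-15 is a Tuesday, so it moves forward to 1993-06-16.
7 days remain in January 1992 after the 24th (31 − 24).
Full months from February 1992 through May 1993 contribute their day counts.
Then 16 days into June 1993.
Total: 7 + 29 + 31 + 30 + 31 + 30 + 31 + 31 + 30 + 31 + 30 + 31 + 31 + 28 + 31 + 30 + 31 + 16 = 509.

509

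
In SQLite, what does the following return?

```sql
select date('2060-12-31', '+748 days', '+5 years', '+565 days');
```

Applying '+748 days' to 2060-12-31: counting 748 days forward gives 2063-01-18.
Adding +5 years to 2063-01-18 gives 2068-01-18.
Applying '+565 days' to 2068-01-18: counting 565 days forward gives 2069-08-05.

2069-08-05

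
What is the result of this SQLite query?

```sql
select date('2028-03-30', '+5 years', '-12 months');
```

2032-03-30

Adding +5 years to 2028-03-30 gives 2033-03-30.
Adding -12 months to 2033-03-30 gives 2032-03-30.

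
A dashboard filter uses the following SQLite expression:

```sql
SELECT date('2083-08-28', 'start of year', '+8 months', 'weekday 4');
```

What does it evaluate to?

`start of year` rewinds 2083-08-28 to 2083-01-01.
Adding +8 months to 2083-01-01 gives 2083-09-01.
`weekday 4` advances to the next Thursday; 2083-09-01 is a Wednesday, so it moves forward to 2083-09-02.

2083-09-02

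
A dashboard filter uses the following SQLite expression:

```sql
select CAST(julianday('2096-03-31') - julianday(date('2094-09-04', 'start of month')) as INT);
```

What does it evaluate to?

577

`start of month` rewinds 2094-09-04 to 2094-09-01.
29 days remain in September 2094 after the 1st (30 − 1).
Full months from October 2094 through February 2096 contribute their day counts.
Then 31 days into March 2096.
Total: 29 + 31 + 30 + 31 + 31 + 28 + 31 + 30 + 31 + 30 + 31 + 31 + 30 + 31 + 30 + 31 + 31 + 29 + 31 = 577.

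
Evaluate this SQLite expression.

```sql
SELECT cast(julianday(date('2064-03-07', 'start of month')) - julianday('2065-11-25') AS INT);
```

-634

`start of month` rewinds 2064-03-07 to 2064-03-01.
30 days remain in March 2064 after the 1st (31 − 1).
Full months from April 2064 through October 2065 contribute their day counts.
Then 25 days into November 2065.
Total: 30 + 30 + 31 + 30 + 31 + 31 + 30 + 31 + 30 + 31 + 31 + 28 + 31 + 30 + 31 + 30 + 31 + 31 + 30 + 31 + 25 = 634.
The subtraction is earlier − later, so the result is −634 → -634.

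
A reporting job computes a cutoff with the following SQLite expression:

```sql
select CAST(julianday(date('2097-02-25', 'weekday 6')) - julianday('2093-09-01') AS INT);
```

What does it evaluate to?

1278

`weekday 6` advances to the next Saturday; 2097-02-25 is a Monday, so it moves forward to 2097-03-02.
29 days remain in September 2093 after the 1st (30 − 1).
Full months from October 2093 through February 2097 contribute their day counts.
Then 2 days into March 2097.
Total: 29 + 31 + 30 + 31 + 31 + 28 + 31 + 30 + 31 + 30 + 31 + 31 + 30 + 31 + 30 + 31 + 31 + 28 + 31 + 30 + 31 + 30 + 31 + 31 + 30 + 31 + 30 + 31 + 31 + 29 + 31 + 30 + 31 + 30 + 31 + 31 + 30 + 31 + 30 + 31 + 31 + 28 + 2 = 1278.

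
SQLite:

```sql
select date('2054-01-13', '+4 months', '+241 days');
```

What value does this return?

Adding +4 months to 2054-01-13 gives 2054-05-13.
Applying '+241 days' to 2054-05-13: counting 241 days forward gives 2055-01-09.

2055-01-09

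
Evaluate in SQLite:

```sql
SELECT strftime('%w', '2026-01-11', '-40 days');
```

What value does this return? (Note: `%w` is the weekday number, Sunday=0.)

First apply '-40 days': 2026-01-11 → 2025-12-02.
2025-12-02 is a Tuesday; with Sunday=0 that is 2.

2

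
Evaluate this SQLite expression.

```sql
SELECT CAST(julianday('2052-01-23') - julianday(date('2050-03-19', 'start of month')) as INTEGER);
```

693

`start of month` rewinds 2050-03-19 to 2050-03-01.
30 days remain in March 2050 after the 1st (31 − 1).
Full months from April 2050 through December 2051 contribute their day counts.
Then 23 days into January 2052.
Total: 30 + 30 + 31 + 30 + 31 + 31 + 30 + 31 + 30 + 31 + 31 + 28 + 31 + 30 + 31 + 30 + 31 + 31 + 30 + 31 + 30 + 31 + 23 = 693.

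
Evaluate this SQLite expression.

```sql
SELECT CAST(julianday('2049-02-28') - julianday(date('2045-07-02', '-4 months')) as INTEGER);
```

1459

Adding -4 months to 2045-07-02 gives 2045-03-02.
29 days remain in March 2045 after the 2nd (31 − 2).
Full months from April 2045 through January 2049 contribute their day counts.
Then 28 days into February 2049.
Total: 29 + 30 + 31 + 30 + 31 + 31 + 30 + 31 + 30 + 31 + 31 + 28 + 31 + 30 + 31 + 30 + 31 + 31 + 30 + 31 + 30 + 31 + 31 + 28 + 31 + 30 + 31 + 30 + 31 + 31 + 30 + 31 + 30 + 31 + 31 + 29 + 31 + 30 + 31 + 30 + 31 + 31 + 30 + 31 + 30 + 31 + 31 + 28 = 1459.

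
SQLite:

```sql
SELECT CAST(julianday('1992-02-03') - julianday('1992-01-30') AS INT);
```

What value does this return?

4

1 day remains in January 1992 after the 30th (31 − 30).
Then 3 days into February 1992.
Total: 1 + 3 = 4.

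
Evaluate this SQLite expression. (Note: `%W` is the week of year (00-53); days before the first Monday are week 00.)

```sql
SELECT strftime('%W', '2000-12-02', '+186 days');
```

23

First apply '+186 days': 2000-12-02 → 2001-06-06.
2001-06-06 is a Wednesday. SQLite's %W counts Mondays since the year started; the result is 23.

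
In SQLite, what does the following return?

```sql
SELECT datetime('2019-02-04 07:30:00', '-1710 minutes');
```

2019-02-03 03:00:00

1710 minutes = 28h 30m; -1710 minutes from 2019-02-04 07:30:00 is 2019-02-03 03:00:00 (crosses midnight).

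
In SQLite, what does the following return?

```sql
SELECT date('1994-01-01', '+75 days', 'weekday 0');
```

Applying '+75 days' to 1994-01-01: counting 75 days forward gives 1994-03-17.
`weekday 0` advances to the next Sunday; 1994-03-17 is a Thursday, so it moves forward to 1994-03-20.

1994-03-20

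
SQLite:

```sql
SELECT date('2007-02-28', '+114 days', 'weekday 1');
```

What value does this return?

2007-06-25

Applying '+114 days' to 2007-02-28: counting 114 days forward gives 2007-06-22.
`weekday 1` advances to the next Monday; 2007-06-22 is a Friday, so it moves forward to 2007-06-25.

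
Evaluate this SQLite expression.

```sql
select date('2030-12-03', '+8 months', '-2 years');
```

2029-08-03

Adding +8 months to 2030-12-03 gives 2031-08-03.
Adding -2 years to 2031-08-03 gives 2029-08-03.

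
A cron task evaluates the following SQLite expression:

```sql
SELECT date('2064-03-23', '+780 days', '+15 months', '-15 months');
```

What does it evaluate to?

Applying '+780 days' to 2064-03-23: counting 780 days forward gives 2066-05-12.
Adding +15 months to 2066-05-12 gives 2067-08-12.
Adding -15 months to 2067-08-12 gives 2066-05-12.

2066-05-12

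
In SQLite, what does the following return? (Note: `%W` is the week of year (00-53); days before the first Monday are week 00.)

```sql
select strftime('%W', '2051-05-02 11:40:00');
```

18

2051-05-02 is a Tuesday. SQLite's %W counts Mondays since the year started; the result is 18.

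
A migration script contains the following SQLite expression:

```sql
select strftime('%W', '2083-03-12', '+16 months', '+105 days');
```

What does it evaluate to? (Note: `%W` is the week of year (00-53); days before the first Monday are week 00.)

First apply '+16 months', '+105 days': 2083-03-12 → 2084-10-25.
2084-10-25 is a Wednesday. SQLite's %W counts Mondays since the year started; the result is 43.

43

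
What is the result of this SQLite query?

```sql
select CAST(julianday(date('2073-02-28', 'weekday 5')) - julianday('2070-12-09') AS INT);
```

`weekday 5` advances to the next Friday; 2073-02-28 is a Tuesday, so it moves forward to 2073-03-03.
22 days remain in December 2070 after the 9th (31 − 9).
Full months from January 2071 through February 2073 contribute their day counts.
Then 3 days into March 2073.
Total: 22 + 31 + 28 + 31 + 30 + 31 + 30 + 31 + 31 + 30 + 31 + 30 + 31 + 31 + 29 + 31 + 30 + 31 + 30 + 31 + 31 + 30 + 31 + 30 + 31 + 31 + 28 + 3 = 815.

815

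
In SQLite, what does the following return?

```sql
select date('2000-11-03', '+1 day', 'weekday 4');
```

2000-11-09

Advancing 1 more day within November lands on 2000-11-04.
`weekday 4` advances to the next Thursday; 2000-11-04 is a Saturday, so it moves forward to 2000-11-09.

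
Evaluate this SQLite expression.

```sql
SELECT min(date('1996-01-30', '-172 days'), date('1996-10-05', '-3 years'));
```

date('1996-01-30', '-172 days') → 1995-08-11.
date('1996-10-05', '-3 years') → 1993-10-05.
Earlier of the two is 1993-10-05.

1993-10-05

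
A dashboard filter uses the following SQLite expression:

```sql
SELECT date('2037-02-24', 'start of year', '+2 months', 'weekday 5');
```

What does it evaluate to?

2037-03-06

`start of year` rewinds 2037-02-24 to 2037-01-01.
Adding +2 months to 2037-01-01 gives 2037-03-01.
`weekday 5` advances to the next Friday; 2037-03-01 is a Sunday, so it moves forward to 2037-03-06.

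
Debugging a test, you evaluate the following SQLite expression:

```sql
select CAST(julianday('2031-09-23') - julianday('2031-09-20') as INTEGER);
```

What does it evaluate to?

3

Both dates are in September 2031: 23 − 20 = 3.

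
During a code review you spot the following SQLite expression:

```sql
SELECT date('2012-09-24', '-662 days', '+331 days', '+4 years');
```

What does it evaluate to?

Applying '-662 days' to 2012-09-24: counting 662 days back gives 2010-12-02.
Applying '+331 days' to 2010-12-02: counting 331 days forward gives 2011-10-29.
Adding +4 years to 2011-10-29 gives 2015-10-29.

2015-10-29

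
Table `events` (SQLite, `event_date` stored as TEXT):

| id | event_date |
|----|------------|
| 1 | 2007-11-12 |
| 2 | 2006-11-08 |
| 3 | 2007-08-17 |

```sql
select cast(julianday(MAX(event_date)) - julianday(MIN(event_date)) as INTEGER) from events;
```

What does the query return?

MIN = 2006-11-08, MAX = 2007-11-12.
22 days remain in November 2006 after the 8th (30 − 8).
Full months from December 2006 through October 2007 contribute their day counts.
Then 12 days into November 2007.
Total: 22 + 31 + 31 + 28 + 31 + 30 + 31 + 30 + 31 + 31 + 30 + 31 + 12 = 369.

369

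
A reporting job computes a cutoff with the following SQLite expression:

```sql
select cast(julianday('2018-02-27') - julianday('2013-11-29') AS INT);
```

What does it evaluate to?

1 day remains in November 2013 after the 29th (30 − 29).
Full months from December 2013 through January 2018 contribute their day counts.
Then 27 days into February 2018.
Total: 1 + 31 + 31 + 28 + 31 + 30 + 31 + 30 + 31 + 31 + 30 + 31 + 30 + 31 + 31 + 28 + 31 + 30 + 31 + 30 + 31 + 31 + 30 + 31 + 30 + 31 + 31 + 29 + 31 + 30 + 31 + 30 + 31 + 31 + 30 + 31 + 30 + 31 + 31 + 28 + 31 + 30 + 31 + 30 + 31 + 31 + 30 + 31 + 30 + 31 + 31 + 27 = 1551.

1551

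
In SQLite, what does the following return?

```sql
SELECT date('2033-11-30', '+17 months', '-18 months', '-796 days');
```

Adding +17 months to 2033-11-30 gives 2035-04-30.
Adding -18 months to 2035-04-30 gives 2033-10-30.
Applying '-796 days' to 2033-10-30: counting 796 days back gives 2031-08-26.

2031-08-26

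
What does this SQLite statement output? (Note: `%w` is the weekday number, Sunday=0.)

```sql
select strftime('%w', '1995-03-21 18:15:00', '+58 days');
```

4

First apply '+58 days': 1995-03-21 18:15:00 → 1995-05-18 18:15:00.
1995-05-18 is a Thursday; with Sunday=0 that is 4.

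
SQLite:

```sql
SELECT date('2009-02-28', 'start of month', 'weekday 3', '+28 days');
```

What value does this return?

`start of month` rewinds 2009-02-28 to 2009-02-01.
`weekday 3` advances to the next Wednesday; 2009-02-01 is a Sunday, so it moves forward to 2009-02-04.
February 2009 has 28 days; 24 remain after the 4th, so 25 days reach 2009-03-01.
Advancing 3 more days within March lands on 2009-03-04.

2009-03-04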